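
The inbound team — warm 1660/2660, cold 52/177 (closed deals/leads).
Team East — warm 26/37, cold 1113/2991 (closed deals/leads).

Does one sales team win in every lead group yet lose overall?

Warm: the inbound team 1660/2660 = 62.4%, Team East 26/37 = 70.3% → Team East
Cold: the inbound team 52/177 = 29.4%, Team East 1113/2991 = 37.2% → Team East
Overall: the inbound team 1712/2837 = 60.3%, Team East 1139/3028 = 37.6% → the inbound team
Team East wins each lead group but the inbound team wins overall — the comparison reverses. Team East's leads skew toward cold, which has a lower base rate.

Yes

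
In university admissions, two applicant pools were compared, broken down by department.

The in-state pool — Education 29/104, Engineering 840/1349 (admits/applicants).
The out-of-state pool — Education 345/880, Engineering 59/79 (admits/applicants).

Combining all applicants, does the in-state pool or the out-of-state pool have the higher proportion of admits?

the in-state pool

Education: the in-state pool 29/104 = 27.9%, the out-of-state pool 345/880 = 39.2% → the out-of-state pool
Engineering: the in-state pool 840/1349 = 62.3%, the out-of-state pool 59/79 = 74.7% → the out-of-state pool
Overall: the in-state pool 869/1453 = 59.8%, the out-of-state pool 404/959 = 42.1% → the in-state pool
(The out-of-state pool wins every department group but the in-state pool wins overall — the out-of-state pool's applicants skew toward the low-rate Education group.)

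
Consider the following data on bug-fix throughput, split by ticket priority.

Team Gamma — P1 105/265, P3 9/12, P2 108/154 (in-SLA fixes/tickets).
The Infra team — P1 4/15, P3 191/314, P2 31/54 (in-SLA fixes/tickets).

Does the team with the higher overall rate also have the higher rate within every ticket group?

P1: Team Gamma 105/265 = 39.6%, the Infra team 4/15 = 26.7% → Team Gamma
P3: Team Gamma 9/12 = 75.0%, the Infra team 191/314 = 60.8% → Team Gamma
P2: Team Gamma 108/154 = 70.1%, the Infra team 31/54 = 57.4% → Team Gamma
Overall: Team Gamma 222/431 = 51.5%, the Infra team 226/383 = 59.0% → the Infra team
Team Gamma wins each ticket group but the Infra team wins overall — the comparison reverses. Team Gamma's tickets skew toward P1, which has a lower base rate.

No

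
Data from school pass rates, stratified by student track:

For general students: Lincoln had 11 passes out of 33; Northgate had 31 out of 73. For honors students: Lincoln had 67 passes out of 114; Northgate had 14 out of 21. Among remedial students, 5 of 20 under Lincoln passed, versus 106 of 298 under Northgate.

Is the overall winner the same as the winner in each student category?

General: Lincoln 11/33 = 33.3%, Northgate 31/73 = 42.5% → Northgate
Honors: Lincoln 67/114 = 58.8%, Northgate 14/21 = 66.7% → Northgate
Remedial: Lincoln 5/20 = 25.0%, Northgate 106/298 = 35.6% → Northgate
Overall: Lincoln 83/167 = 49.7%, Northgate 151/392 = 38.5% → Lincoln
Northgate wins each student group but Lincoln wins overall — the comparison reverses. Northgate's students skew toward remedial, which has a lower base rate.

No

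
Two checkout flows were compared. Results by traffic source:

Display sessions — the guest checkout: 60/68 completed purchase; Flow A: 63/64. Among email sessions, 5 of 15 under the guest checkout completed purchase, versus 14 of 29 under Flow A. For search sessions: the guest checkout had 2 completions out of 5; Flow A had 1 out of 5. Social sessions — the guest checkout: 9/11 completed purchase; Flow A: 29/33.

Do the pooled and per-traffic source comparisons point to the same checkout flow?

No

Display: the guest checkout 60/68 = 88.2%, Flow A 63/64 = 98.4% → Flow A
Email: the guest checkout 5/15 = 33.3%, Flow A 14/29 = 48.3% → Flow A
Search: the guest checkout 2/5 = 40.0%, Flow A 1/5 = 20.0% → the guest checkout
Social: the guest checkout 9/11 = 81.8%, Flow A 29/33 = 87.9% → Flow A
Overall: the guest checkout 76/99 = 76.8%, Flow A 107/131 = 81.7% → Flow A
Neither sweeps: the guest checkout wins 1 of 4 groups, Flow A wins 3. Flow A wins overall but not every group — no Simpson reversal.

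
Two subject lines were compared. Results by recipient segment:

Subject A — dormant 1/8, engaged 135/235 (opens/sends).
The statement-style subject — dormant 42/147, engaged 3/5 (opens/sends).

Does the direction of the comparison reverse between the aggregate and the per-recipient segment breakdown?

Dormant: Subject A 1/8 = 12.5%, the statement-style subject 42/147 = 28.6% → the statement-style subject
Engaged: Subject A 135/235 = 57.4%, the statement-style subject 3/5 = 60.0% → the statement-style subject
Overall: Subject A 136/243 = 56.0%, the statement-style subject 45/152 = 29.6% → Subject A
The statement-style subject wins each recipient group but Subject A wins overall — the comparison reverses. The statement-style subject's sends skew toward dormant, which has a lower base rate.

Yes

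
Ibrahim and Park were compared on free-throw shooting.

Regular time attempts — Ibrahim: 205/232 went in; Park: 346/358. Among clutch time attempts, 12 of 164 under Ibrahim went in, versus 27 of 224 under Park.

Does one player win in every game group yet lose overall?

Regular time: Ibrahim 205/232 = 88.4%, Park 346/358 = 96.6% → Park
Clutch time: Ibrahim 12/164 = 7.3%, Park 27/224 = 12.1% → Park
Overall: Ibrahim 217/396 = 54.8%, Park 373/582 = 64.1% → Park
Park wins overall and in every game group — no reversal.

No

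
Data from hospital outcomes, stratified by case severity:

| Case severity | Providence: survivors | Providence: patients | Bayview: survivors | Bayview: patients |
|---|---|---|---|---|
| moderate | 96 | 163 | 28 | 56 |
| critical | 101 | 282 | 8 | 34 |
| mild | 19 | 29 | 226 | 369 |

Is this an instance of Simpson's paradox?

Yes

Moderate: Providence 96/163 = 58.9%, Bayview 28/56 = 50.0% → Providence
Critical: Providence 101/282 = 35.8%, Bayview 8/34 = 23.5% → Providence
Mild: Providence 19/29 = 65.5%, Bayview 226/369 = 61.2% → Providence
Overall: Providence 216/474 = 45.6%, Bayview 262/459 = 57.1% → Bayview
Providence wins each case group but Bayview wins overall — the comparison reverses. Providence's patients skew toward critical, which has a lower base rate.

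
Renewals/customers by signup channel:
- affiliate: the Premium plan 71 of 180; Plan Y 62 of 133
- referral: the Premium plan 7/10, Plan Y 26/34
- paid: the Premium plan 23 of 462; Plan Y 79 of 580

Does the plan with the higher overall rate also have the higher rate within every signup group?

Affiliate: the Premium plan 71/180 = 39.4%, Plan Y 62/133 = 46.6% → Plan Y
Referral: the Premium plan 7/10 = 70.0%, Plan Y 26/34 = 76.5% → Plan Y
Paid: the Premium plan 23/462 = 5.0%, Plan Y 79/580 = 13.6% → Plan Y
Overall: the Premium plan 101/652 = 15.5%, Plan Y 167/747 = 22.4% → Plan Y
Plan Y wins overall and in every signup group — no reversal.

Yes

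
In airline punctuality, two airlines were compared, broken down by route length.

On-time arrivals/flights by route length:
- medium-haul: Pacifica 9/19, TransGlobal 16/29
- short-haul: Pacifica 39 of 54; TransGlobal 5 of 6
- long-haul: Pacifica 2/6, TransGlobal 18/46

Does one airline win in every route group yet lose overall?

Yes

Medium-haul: Pacifica 9/19 = 47.4%, TransGlobal 16/29 = 55.2% → TransGlobal
Short-haul: Pacifica 39/54 = 72.2%, TransGlobal 5/6 = 83.3% → TransGlobal
Long-haul: Pacifica 2/6 = 33.3%, TransGlobal 18/46 = 39.1% → TransGlobal
Overall: Pacifica 50/79 = 63.3%, TransGlobal 39/81 = 48.1% → Pacifica
TransGlobal wins each route group but Pacifica wins overall — the comparison reverses. TransGlobal's flights skew toward long-haul, which has a lower base rate.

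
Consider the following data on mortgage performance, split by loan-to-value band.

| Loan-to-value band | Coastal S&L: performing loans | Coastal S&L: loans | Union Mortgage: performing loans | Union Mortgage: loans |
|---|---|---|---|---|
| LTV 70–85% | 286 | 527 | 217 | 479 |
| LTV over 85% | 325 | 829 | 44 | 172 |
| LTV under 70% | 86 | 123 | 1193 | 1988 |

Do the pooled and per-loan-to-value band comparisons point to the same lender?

No

LTV 70–85%: Coastal S&L 286/527 = 54.3%, Union Mortgage 217/479 = 45.3% → Coastal S&L
LTV over 85%: Coastal S&L 325/829 = 39.2%, Union Mortgage 44/172 = 25.6% → Coastal S&L
LTV under 70%: Coastal S&L 86/123 = 69.9%, Union Mortgage 1193/1988 = 60.0% → Coastal S&L
Overall: Coastal S&L 697/1479 = 47.1%, Union Mortgage 1454/2639 = 55.1% → Union Mortgage
Coastal S&L wins each loan-to-value group but Union Mortgage wins overall — the comparison reverses. Coastal S&L's loans skew toward LTV over 85%, which has a lower base rate.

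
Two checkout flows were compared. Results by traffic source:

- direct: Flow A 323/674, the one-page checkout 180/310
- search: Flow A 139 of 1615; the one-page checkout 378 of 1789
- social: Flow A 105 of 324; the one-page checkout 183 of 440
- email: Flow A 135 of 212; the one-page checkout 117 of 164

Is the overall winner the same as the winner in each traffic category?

Yes

Direct: Flow A 323/674 = 47.9%, the one-page checkout 180/310 = 58.1% → the one-page checkout
Search: Flow A 139/1615 = 8.6%, the one-page checkout 378/1789 = 21.1% → the one-page checkout
Social: Flow A 105/324 = 32.4%, the one-page checkout 183/440 = 41.6% → the one-page checkout
Email: Flow A 135/212 = 63.7%, the one-page checkout 117/164 = 71.3% → the one-page checkout
Overall: Flow A 702/2825 = 24.8%, the one-page checkout 858/2703 = 31.7% → the one-page checkout
The one-page checkout wins overall and in every traffic group — no reversal.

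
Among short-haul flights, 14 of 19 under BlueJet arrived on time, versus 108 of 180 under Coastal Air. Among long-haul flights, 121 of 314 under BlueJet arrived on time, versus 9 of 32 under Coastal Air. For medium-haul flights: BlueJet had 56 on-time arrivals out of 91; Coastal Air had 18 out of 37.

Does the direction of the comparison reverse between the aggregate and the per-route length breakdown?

Short-haul: BlueJet 14/19 = 73.7%, Coastal Air 108/180 = 60.0% → BlueJet
Long-haul: BlueJet 121/314 = 38.5%, Coastal Air 9/32 = 28.1% → BlueJet
Medium-haul: BlueJet 56/91 = 61.5%, Coastal Air 18/37 = 48.6% → BlueJet
Overall: BlueJet 191/424 = 45.0%, Coastal Air 135/249 = 54.2% → Coastal Air
BlueJet wins each route group but Coastal Air wins overall — the comparison reverses. BlueJet's flights skew toward long-haul, which has a lower base rate.

Yes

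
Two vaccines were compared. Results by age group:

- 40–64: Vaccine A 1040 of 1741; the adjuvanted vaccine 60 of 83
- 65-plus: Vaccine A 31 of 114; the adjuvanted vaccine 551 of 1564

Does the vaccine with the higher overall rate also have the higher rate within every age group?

No

40–64: Vaccine A 1040/1741 = 59.7%, the adjuvanted vaccine 60/83 = 72.3% → the adjuvanted vaccine
65-plus: Vaccine A 31/114 = 27.2%, the adjuvanted vaccine 551/1564 = 35.2% → the adjuvanted vaccine
Overall: Vaccine A 1071/1855 = 57.7%, the adjuvanted vaccine 611/1647 = 37.1% → Vaccine A
The adjuvanted vaccine wins each age group but Vaccine A wins overall — the comparison reverses. The adjuvanted vaccine's recipients skew toward 65-plus, which has a lower base rate.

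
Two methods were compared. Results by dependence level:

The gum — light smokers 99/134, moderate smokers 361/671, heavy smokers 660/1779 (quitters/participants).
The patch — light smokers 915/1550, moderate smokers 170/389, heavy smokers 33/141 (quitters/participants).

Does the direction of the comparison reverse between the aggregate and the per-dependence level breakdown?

Light smokers: the gum 99/134 = 73.9%, the patch 915/1550 = 59.0% → the gum
Moderate smokers: the gum 361/671 = 53.8%, the patch 170/389 = 43.7% → the gum
Heavy smokers: the gum 660/1779 = 37.1%, the patch 33/141 = 23.4% → the gum
Overall: the gum 1120/2584 = 43.3%, the patch 1118/2080 = 53.8% → the patch
The gum wins each dependence group but the patch wins overall — the comparison reverses. The gum's participants skew toward heavy smokers, which has a lower base rate.

Yes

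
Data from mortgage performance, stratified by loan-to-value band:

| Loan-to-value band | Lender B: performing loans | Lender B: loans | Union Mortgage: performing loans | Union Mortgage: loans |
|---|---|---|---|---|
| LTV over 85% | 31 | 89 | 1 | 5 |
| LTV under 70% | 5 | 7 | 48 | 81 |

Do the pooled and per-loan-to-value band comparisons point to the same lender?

No

LTV over 85%: Lender B 31/89 = 34.8%, Union Mortgage 1/5 = 20.0% → Lender B
LTV under 70%: Lender B 5/7 = 71.4%, Union Mortgage 48/81 = 59.3% → Lender B
Overall: Lender B 36/96 = 37.5%, Union Mortgage 49/86 = 57.0% → Union Mortgage
Lender B wins each loan-to-value group but Union Mortgage wins overall — the comparison reverses. Lender B's loans skew toward LTV over 85%, which has a lower base rate.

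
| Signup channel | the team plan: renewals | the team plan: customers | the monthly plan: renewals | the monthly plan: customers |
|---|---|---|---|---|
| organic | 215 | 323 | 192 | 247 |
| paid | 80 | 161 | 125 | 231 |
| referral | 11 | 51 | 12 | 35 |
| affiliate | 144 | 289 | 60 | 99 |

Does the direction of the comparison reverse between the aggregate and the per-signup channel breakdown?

Organic: the team plan 215/323 = 66.6%, the monthly plan 192/247 = 77.7% → the monthly plan
Paid: the team plan 80/161 = 49.7%, the monthly plan 125/231 = 54.1% → the monthly plan
Referral: the team plan 11/51 = 21.6%, the monthly plan 12/35 = 34.3% → the monthly plan
Affiliate: the team plan 144/289 = 49.8%, the monthly plan 60/99 = 60.6% → the monthly plan
Overall: the team plan 450/824 = 54.6%, the monthly plan 389/612 = 63.6% → the monthly plan
The monthly plan wins overall and in every signup group — no reversal.

No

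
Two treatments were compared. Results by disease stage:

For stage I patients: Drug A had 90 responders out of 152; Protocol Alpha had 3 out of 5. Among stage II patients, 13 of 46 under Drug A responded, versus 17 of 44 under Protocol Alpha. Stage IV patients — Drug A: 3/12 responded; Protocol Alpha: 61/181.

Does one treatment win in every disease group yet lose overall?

Stage I: Drug A 90/152 = 59.2%, Protocol Alpha 3/5 = 60.0% → Protocol Alpha
Stage II: Drug A 13/46 = 28.3%, Protocol Alpha 17/44 = 38.6% → Protocol Alpha
Stage IV: Drug A 3/12 = 25.0%, Protocol Alpha 61/181 = 33.7% → Protocol Alpha
Overall: Drug A 106/210 = 50.5%, Protocol Alpha 81/230 = 35.2% → Drug A
Protocol Alpha wins each disease group but Drug A wins overall — the comparison reverses. Protocol Alpha's patients skew toward stage IV, which has a lower base rate.

Yes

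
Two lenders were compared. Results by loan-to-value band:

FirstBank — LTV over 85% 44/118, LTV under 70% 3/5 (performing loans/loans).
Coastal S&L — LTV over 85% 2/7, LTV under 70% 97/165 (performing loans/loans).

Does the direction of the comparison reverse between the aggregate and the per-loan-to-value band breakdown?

LTV over 85%: FirstBank 44/118 = 37.3%, Coastal S&L 2/7 = 28.6% → FirstBank
LTV under 70%: FirstBank 3/5 = 60.0%, Coastal S&L 97/165 = 58.8% → FirstBank
Overall: FirstBank 47/123 = 38.2%, Coastal S&L 99/172 = 57.6% → Coastal S&L
FirstBank wins each loan-to-value group but Coastal S&L wins overall — the comparison reverses. FirstBank's loans skew toward LTV over 85%, which has a lower base rate.

Yes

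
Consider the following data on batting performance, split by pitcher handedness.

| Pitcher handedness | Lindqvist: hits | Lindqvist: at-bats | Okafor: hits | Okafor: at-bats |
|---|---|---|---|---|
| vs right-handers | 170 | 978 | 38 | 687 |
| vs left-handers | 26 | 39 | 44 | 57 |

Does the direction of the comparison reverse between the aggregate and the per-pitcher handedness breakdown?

No

Vs right-handers: Lindqvist 170/978 = 17.4%, Okafor 38/687 = 5.5% → Lindqvist
Vs left-handers: Lindqvist 26/39 = 66.7%, Okafor 44/57 = 77.2% → Okafor
Overall: Lindqvist 196/1017 = 19.3%, Okafor 82/744 = 11.0% → Lindqvist
Neither sweeps: Lindqvist wins 1 of 2 groups, Okafor wins 1. Lindqvist wins overall but not every group — no Simpson reversal.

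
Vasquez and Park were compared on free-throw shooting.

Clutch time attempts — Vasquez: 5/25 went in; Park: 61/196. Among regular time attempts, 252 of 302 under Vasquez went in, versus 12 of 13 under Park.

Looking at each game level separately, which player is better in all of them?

Clutch time: Vasquez 5/25 = 20.0%, Park 61/196 = 31.1% → Park
Regular time: Vasquez 252/302 = 83.4%, Park 12/13 = 92.3% → Park
Park has the higher rate in both groups.

Park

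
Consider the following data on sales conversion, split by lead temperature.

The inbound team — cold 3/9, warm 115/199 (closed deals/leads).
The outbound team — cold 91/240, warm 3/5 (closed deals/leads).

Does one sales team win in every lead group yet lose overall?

Cold: the inbound team 3/9 = 33.3%, the outbound team 91/240 = 37.9% → the outbound team
Warm: the inbound team 115/199 = 57.8%, the outbound team 3/5 = 60.0% → the outbound team
Overall: the inbound team 118/208 = 56.7%, the outbound team 94/245 = 38.4% → the inbound team
The outbound team wins each lead group but the inbound team wins overall — the comparison reverses. The outbound team's leads skew toward cold, which has a lower base rate.

Yes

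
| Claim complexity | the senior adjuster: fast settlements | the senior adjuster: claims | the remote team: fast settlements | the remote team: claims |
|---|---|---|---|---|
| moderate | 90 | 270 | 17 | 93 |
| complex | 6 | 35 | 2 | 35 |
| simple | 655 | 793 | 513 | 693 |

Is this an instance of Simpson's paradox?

Moderate: the senior adjuster 90/270 = 33.3%, the remote team 17/93 = 18.3% → the senior adjuster
Complex: the senior adjuster 6/35 = 17.1%, the remote team 2/35 = 5.7% → the senior adjuster
Simple: the senior adjuster 655/793 = 82.6%, the remote team 513/693 = 74.0% → the senior adjuster
Overall: the senior adjuster 751/1098 = 68.4%, the remote team 532/821 = 64.8% → the senior adjuster
The senior adjuster wins overall and in every claim group — no reversal.

No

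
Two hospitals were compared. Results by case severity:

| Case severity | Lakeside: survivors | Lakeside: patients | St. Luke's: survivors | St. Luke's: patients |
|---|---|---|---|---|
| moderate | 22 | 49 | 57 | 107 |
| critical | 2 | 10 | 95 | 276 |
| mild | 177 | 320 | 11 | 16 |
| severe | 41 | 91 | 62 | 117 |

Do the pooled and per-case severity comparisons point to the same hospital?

No

Moderate: Lakeside 22/49 = 44.9%, St. Luke's 57/107 = 53.3% → St. Luke's
Critical: Lakeside 2/10 = 20.0%, St. Luke's 95/276 = 34.4% → St. Luke's
Mild: Lakeside 177/320 = 55.3%, St. Luke's 11/16 = 68.8% → St. Luke's
Severe: Lakeside 41/91 = 45.1%, St. Luke's 62/117 = 53.0% → St. Luke's
Overall: Lakeside 242/470 = 51.5%, St. Luke's 225/516 = 43.6% → Lakeside
St. Luke's wins each case group but Lakeside wins overall — the comparison reverses. St. Luke's's patients skew toward critical, which has a lower base rate.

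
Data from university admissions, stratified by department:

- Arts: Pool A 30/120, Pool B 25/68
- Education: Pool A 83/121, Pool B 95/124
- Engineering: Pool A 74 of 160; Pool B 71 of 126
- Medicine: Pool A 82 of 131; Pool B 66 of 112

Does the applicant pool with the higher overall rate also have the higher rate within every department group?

Arts: Pool A 30/120 = 25.0%, Pool B 25/68 = 36.8% → Pool B
Education: Pool A 83/121 = 68.6%, Pool B 95/124 = 76.6% → Pool B
Engineering: Pool A 74/160 = 46.2%, Pool B 71/126 = 56.3% → Pool B
Medicine: Pool A 82/131 = 62.6%, Pool B 66/112 = 58.9% → Pool A
Overall: Pool A 269/532 = 50.6%, Pool B 257/430 = 59.8% → Pool B
Neither sweeps: Pool A wins 1 of 4 groups, Pool B wins 3. Pool B wins overall but not every group — no Simpson reversal.

No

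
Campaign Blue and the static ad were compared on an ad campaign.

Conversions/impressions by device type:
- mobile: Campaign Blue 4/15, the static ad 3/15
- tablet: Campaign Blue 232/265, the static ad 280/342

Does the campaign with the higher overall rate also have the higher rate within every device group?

Yes

Mobile: Campaign Blue 4/15 = 26.7%, the static ad 3/15 = 20.0% → Campaign Blue
Tablet: Campaign Blue 232/265 = 87.5%, the static ad 280/342 = 81.9% → Campaign Blue
Overall: Campaign Blue 236/280 = 84.3%, the static ad 283/357 = 79.3% → Campaign Blue
Campaign Blue wins overall and in every device group — no reversal.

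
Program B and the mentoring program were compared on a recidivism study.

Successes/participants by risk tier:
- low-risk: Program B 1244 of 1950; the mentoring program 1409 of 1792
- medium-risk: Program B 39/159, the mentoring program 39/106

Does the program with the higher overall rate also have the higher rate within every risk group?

Yes

Low-risk: Program B 1244/1950 = 63.8%, the mentoring program 1409/1792 = 78.6% → the mentoring program
Medium-risk: Program B 39/159 = 24.5%, the mentoring program 39/106 = 36.8% → the mentoring program
Overall: Program B 1283/2109 = 60.8%, the mentoring program 1448/1898 = 76.3% → the mentoring program
The mentoring program wins overall and in every risk group — no reversal.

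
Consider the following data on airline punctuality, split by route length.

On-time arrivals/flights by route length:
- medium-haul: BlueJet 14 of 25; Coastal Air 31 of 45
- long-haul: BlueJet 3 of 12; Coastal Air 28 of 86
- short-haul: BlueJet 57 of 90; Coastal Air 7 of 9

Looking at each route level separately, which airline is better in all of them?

Coastal Air

Medium-haul: BlueJet 14/25 = 56.0%, Coastal Air 31/45 = 68.9% → Coastal Air
Long-haul: BlueJet 3/12 = 25.0%, Coastal Air 28/86 = 32.6% → Coastal Air
Short-haul: BlueJet 57/90 = 63.3%, Coastal Air 7/9 = 77.8% → Coastal Air
Coastal Air has the higher rate in all 3 groups.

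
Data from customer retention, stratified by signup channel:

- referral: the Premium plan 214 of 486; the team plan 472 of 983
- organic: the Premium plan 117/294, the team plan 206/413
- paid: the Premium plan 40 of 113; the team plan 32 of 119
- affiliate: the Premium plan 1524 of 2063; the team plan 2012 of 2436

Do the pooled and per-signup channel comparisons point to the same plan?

Referral: the Premium plan 214/486 = 44.0%, the team plan 472/983 = 48.0% → the team plan
Organic: the Premium plan 117/294 = 39.8%, the team plan 206/413 = 49.9% → the team plan
Paid: the Premium plan 40/113 = 35.4%, the team plan 32/119 = 26.9% → the Premium plan
Affiliate: the Premium plan 1524/2063 = 73.9%, the team plan 2012/2436 = 82.6% → the team plan
Overall: the Premium plan 1895/2956 = 64.1%, the team plan 2722/3951 = 68.9% → the team plan
Neither sweeps: the Premium plan wins 1 of 4 groups, the team plan wins 3. The team plan wins overall but not every group — no Simpson reversal.

No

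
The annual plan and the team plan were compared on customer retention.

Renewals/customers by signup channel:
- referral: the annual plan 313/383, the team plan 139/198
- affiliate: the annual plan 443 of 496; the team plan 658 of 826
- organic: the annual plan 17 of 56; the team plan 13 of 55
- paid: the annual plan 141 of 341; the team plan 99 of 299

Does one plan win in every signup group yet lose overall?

No

Referral: the annual plan 313/383 = 81.7%, the team plan 139/198 = 70.2% → the annual plan
Affiliate: the annual plan 443/496 = 89.3%, the team plan 658/826 = 79.7% → the annual plan
Organic: the annual plan 17/56 = 30.4%, the team plan 13/55 = 23.6% → the annual plan
Paid: the annual plan 141/341 = 41.3%, the team plan 99/299 = 33.1% → the annual plan
Overall: the annual plan 914/1276 = 71.6%, the team plan 909/1378 = 66.0% → the annual plan
The annual plan wins overall and in every signup group — no reversal.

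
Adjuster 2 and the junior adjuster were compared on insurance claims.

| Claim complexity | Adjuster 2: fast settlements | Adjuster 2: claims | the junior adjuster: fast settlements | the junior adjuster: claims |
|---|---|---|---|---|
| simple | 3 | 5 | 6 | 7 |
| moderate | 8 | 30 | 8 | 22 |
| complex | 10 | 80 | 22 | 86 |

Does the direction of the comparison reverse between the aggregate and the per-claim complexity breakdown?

Simple: Adjuster 2 3/5 = 60.0%, the junior adjuster 6/7 = 85.7% → the junior adjuster
Moderate: Adjuster 2 8/30 = 26.7%, the junior adjuster 8/22 = 36.4% → the junior adjuster
Complex: Adjuster 2 10/80 = 12.5%, the junior adjuster 22/86 = 25.6% → the junior adjuster
Overall: Adjuster 2 21/115 = 18.3%, the junior adjuster 36/115 = 31.3% → the junior adjuster
The junior adjuster wins overall and in every claim group — no reversal.

No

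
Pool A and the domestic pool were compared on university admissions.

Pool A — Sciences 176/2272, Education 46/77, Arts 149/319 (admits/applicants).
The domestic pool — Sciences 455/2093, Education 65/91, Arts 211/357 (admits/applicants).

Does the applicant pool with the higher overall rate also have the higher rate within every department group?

Sciences: Pool A 176/2272 = 7.7%, the domestic pool 455/2093 = 21.7% → the domestic pool
Education: Pool A 46/77 = 59.7%, the domestic pool 65/91 = 71.4% → the domestic pool
Arts: Pool A 149/319 = 46.7%, the domestic pool 211/357 = 59.1% → the domestic pool
Overall: Pool A 371/2668 = 13.9%, the domestic pool 731/2541 = 28.8% → the domestic pool
The domestic pool wins overall and in every department group — no reversal.

Yes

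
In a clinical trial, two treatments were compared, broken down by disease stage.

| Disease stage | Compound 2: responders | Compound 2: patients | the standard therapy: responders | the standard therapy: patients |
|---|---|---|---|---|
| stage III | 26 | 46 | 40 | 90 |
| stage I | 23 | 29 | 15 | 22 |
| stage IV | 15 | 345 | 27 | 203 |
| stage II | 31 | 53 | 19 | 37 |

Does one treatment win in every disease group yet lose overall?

No

Stage III: Compound 2 26/46 = 56.5%, the standard therapy 40/90 = 44.4% → Compound 2
Stage I: Compound 2 23/29 = 79.3%, the standard therapy 15/22 = 68.2% → Compound 2
Stage IV: Compound 2 15/345 = 4.3%, the standard therapy 27/203 = 13.3% → the standard therapy
Stage II: Compound 2 31/53 = 58.5%, the standard therapy 19/37 = 51.4% → Compound 2
Overall: Compound 2 95/473 = 20.1%, the standard therapy 101/352 = 28.7% → the standard therapy
Neither sweeps: Compound 2 wins 3 of 4 groups, the standard therapy wins 1. The standard therapy wins overall but not every group — no Simpson reversal.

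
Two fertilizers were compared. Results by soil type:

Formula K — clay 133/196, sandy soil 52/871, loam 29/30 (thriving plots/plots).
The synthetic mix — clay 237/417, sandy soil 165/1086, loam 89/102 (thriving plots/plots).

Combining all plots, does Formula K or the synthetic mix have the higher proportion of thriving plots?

the synthetic mix

Clay: Formula K 133/196 = 67.9%, the synthetic mix 237/417 = 56.8% → Formula K
Sandy soil: Formula K 52/871 = 6.0%, the synthetic mix 165/1086 = 15.2% → the synthetic mix
Loam: Formula K 29/30 = 96.7%, the synthetic mix 89/102 = 87.3% → Formula K
Overall: Formula K 214/1097 = 19.5%, the synthetic mix 491/1605 = 30.6% → the synthetic mix
(Neither sweeps every soil group, but the synthetic mix has the higher pooled rate.)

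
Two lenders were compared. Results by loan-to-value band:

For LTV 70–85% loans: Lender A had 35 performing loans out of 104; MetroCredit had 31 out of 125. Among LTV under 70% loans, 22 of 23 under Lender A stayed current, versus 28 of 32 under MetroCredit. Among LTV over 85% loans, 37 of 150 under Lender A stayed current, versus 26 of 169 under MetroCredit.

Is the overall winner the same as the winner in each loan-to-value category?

Yes

LTV 70–85%: Lender A 35/104 = 33.7%, MetroCredit 31/125 = 24.8% → Lender A
LTV under 70%: Lender A 22/23 = 95.7%, MetroCredit 28/32 = 87.5% → Lender A
LTV over 85%: Lender A 37/150 = 24.7%, MetroCredit 26/169 = 15.4% → Lender A
Overall: Lender A 94/277 = 33.9%, MetroCredit 85/326 = 26.1% → Lender A
Lender A wins overall and in every loan-to-value group — no reversal.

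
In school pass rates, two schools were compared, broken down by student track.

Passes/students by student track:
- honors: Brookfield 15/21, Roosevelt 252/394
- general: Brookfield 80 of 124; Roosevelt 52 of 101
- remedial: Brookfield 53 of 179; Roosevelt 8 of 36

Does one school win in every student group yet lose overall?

Yes

Honors: Brookfield 15/21 = 71.4%, Roosevelt 252/394 = 64.0% → Brookfield
General: Brookfield 80/124 = 64.5%, Roosevelt 52/101 = 51.5% → Brookfield
Remedial: Brookfield 53/179 = 29.6%, Roosevelt 8/36 = 22.2% → Brookfield
Overall: Brookfield 148/324 = 45.7%, Roosevelt 312/531 = 58.8% → Roosevelt
Brookfield wins each student group but Roosevelt wins overall — the comparison reverses. Brookfield's students skew toward remedial, which has a lower base rate.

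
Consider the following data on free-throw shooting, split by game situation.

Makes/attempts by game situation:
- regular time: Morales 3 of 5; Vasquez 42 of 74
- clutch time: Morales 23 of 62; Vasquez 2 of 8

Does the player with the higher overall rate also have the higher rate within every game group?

No

Regular time: Morales 3/5 = 60.0%, Vasquez 42/74 = 56.8% → Morales
Clutch time: Morales 23/62 = 37.1%, Vasquez 2/8 = 25.0% → Morales
Overall: Morales 26/67 = 38.8%, Vasquez 44/82 = 53.7% → Vasquez
Morales wins each game group but Vasquez wins overall — the comparison reverses. Morales's attempts skew toward clutch time, which has a lower base rate.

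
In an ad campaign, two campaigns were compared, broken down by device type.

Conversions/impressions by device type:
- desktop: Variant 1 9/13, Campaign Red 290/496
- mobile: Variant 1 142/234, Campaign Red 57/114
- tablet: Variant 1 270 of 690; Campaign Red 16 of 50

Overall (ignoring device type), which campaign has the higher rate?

Desktop: Variant 1 9/13 = 69.2%, Campaign Red 290/496 = 58.5% → Variant 1
Mobile: Variant 1 142/234 = 60.7%, Campaign Red 57/114 = 50.0% → Variant 1
Tablet: Variant 1 270/690 = 39.1%, Campaign Red 16/50 = 32.0% → Variant 1
Overall: Variant 1 421/937 = 44.9%, Campaign Red 363/660 = 55.0% → Campaign Red
(Variant 1 wins every device group but Campaign Red wins overall — Variant 1's impressions skew toward the low-rate tablet group.)

Campaign Red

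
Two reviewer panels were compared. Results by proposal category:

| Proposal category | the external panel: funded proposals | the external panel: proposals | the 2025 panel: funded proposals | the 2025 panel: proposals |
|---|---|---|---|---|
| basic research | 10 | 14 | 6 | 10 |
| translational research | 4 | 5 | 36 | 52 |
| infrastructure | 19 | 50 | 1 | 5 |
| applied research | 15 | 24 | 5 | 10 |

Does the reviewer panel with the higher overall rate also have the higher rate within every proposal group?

No

Basic research: the external panel 10/14 = 71.4%, the 2025 panel 6/10 = 60.0% → the external panel
Translational research: the external panel 4/5 = 80.0%, the 2025 panel 36/52 = 69.2% → the external panel
Infrastructure: the external panel 19/50 = 38.0%, the 2025 panel 1/5 = 20.0% → the external panel
Applied research: the external panel 15/24 = 62.5%, the 2025 panel 5/10 = 50.0% → the external panel
Overall: the external panel 48/93 = 51.6%, the 2025 panel 48/77 = 62.3% → the 2025 panel
The external panel wins each proposal group but the 2025 panel wins overall — the comparison reverses. The external panel's proposals skew toward infrastructure, which has a lower base rate.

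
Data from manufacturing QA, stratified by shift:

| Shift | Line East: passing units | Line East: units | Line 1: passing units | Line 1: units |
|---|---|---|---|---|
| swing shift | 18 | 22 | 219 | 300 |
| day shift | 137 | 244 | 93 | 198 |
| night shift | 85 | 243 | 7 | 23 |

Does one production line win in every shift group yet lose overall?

Swing shift: Line East 18/22 = 81.8%, Line 1 219/300 = 73.0% → Line East
Day shift: Line East 137/244 = 56.1%, Line 1 93/198 = 47.0% → Line East
Night shift: Line East 85/243 = 35.0%, Line 1 7/23 = 30.4% → Line East
Overall: Line East 240/509 = 47.2%, Line 1 319/521 = 61.2% → Line 1
Line East wins each shift group but Line 1 wins overall — the comparison reverses. Line East's units skew toward night shift, which has a lower base rate.

Yes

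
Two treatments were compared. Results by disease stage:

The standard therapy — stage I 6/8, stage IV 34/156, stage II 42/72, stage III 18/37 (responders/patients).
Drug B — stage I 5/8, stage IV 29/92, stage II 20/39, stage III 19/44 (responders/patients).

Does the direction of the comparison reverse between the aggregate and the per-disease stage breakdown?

Stage I: the standard therapy 6/8 = 75.0%, Drug B 5/8 = 62.5% → the standard therapy
Stage IV: the standard therapy 34/156 = 21.8%, Drug B 29/92 = 31.5% → Drug B
Stage II: the standard therapy 42/72 = 58.3%, Drug B 20/39 = 51.3% → the standard therapy
Stage III: the standard therapy 18/37 = 48.6%, Drug B 19/44 = 43.2% → the standard therapy
Overall: the standard therapy 100/273 = 36.6%, Drug B 73/183 = 39.9% → Drug B
Neither sweeps: the standard therapy wins 3 of 4 groups, Drug B wins 1. Drug B wins overall but not every group — no Simpson reversal.

No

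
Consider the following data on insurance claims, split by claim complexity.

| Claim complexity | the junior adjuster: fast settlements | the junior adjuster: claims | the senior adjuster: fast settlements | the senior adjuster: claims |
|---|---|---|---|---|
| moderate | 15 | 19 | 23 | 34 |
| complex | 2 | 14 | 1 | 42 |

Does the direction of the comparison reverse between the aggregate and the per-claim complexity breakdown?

No

Moderate: the junior adjuster 15/19 = 78.9%, the senior adjuster 23/34 = 67.6% → the junior adjuster
Complex: the junior adjuster 2/14 = 14.3%, the senior adjuster 1/42 = 2.4% → the junior adjuster
Overall: the junior adjuster 17/33 = 51.5%, the senior adjuster 24/76 = 31.6% → the junior adjuster
The junior adjuster wins overall and in every claim group — no reversal.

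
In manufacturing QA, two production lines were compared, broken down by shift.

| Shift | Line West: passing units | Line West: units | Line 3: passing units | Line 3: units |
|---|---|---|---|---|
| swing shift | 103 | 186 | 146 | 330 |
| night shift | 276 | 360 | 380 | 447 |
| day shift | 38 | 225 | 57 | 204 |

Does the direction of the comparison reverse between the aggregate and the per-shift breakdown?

No

Swing shift: Line West 103/186 = 55.4%, Line 3 146/330 = 44.2% → Line West
Night shift: Line West 276/360 = 76.7%, Line 3 380/447 = 85.0% → Line 3
Day shift: Line West 38/225 = 16.9%, Line 3 57/204 = 27.9% → Line 3
Overall: Line West 417/771 = 54.1%, Line 3 583/981 = 59.4% → Line 3
Neither sweeps: Line West wins 1 of 3 groups, Line 3 wins 2. Line 3 wins overall but not every group — no Simpson reversal.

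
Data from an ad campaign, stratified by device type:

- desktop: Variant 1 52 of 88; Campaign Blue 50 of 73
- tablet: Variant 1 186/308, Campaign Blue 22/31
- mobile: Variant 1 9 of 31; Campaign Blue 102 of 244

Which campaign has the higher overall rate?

Variant 1

Desktop: Variant 1 52/88 = 59.1%, Campaign Blue 50/73 = 68.5% → Campaign Blue
Tablet: Variant 1 186/308 = 60.4%, Campaign Blue 22/31 = 71.0% → Campaign Blue
Mobile: Variant 1 9/31 = 29.0%, Campaign Blue 102/244 = 41.8% → Campaign Blue
Overall: Variant 1 247/427 = 57.8%, Campaign Blue 174/348 = 50.0% → Variant 1
(Campaign Blue wins every device group but Variant 1 wins overall — Campaign Blue's impressions skew toward the low-rate mobile group.)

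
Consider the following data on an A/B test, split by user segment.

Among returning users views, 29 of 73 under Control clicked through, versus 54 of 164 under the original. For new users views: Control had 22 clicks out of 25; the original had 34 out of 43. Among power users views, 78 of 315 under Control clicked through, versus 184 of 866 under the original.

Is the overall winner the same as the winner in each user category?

Yes

Returning users: Control 29/73 = 39.7%, the original 54/164 = 32.9% → Control
New users: Control 22/25 = 88.0%, the original 34/43 = 79.1% → Control
Power users: Control 78/315 = 24.8%, the original 184/866 = 21.2% → Control
Overall: Control 129/413 = 31.2%, the original 272/1073 = 25.3% → Control
Control wins overall and in every user group — no reversal.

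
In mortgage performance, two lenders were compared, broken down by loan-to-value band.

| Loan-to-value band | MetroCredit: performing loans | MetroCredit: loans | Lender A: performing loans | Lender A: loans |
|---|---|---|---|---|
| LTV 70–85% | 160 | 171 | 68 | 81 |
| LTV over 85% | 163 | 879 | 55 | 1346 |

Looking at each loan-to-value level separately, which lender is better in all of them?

LTV 70–85%: MetroCredit 160/171 = 93.6%, Lender A 68/81 = 84.0% → MetroCredit
LTV over 85%: MetroCredit 163/879 = 18.5%, Lender A 55/1346 = 4.1% → MetroCredit
MetroCredit has the higher rate in both groups.

MetroCredit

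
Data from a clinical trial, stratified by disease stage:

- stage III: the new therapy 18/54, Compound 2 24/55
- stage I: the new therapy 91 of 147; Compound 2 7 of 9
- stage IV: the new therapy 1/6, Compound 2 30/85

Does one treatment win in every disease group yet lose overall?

Yes

Stage III: the new therapy 18/54 = 33.3%, Compound 2 24/55 = 43.6% → Compound 2
Stage I: the new therapy 91/147 = 61.9%, Compound 2 7/9 = 77.8% → Compound 2
Stage IV: the new therapy 1/6 = 16.7%, Compound 2 30/85 = 35.3% → Compound 2
Overall: the new therapy 110/207 = 53.1%, Compound 2 61/149 = 40.9% → the new therapy
Compound 2 wins each disease group but the new therapy wins overall — the comparison reverses. Compound 2's patients skew toward stage IV, which has a lower base rate.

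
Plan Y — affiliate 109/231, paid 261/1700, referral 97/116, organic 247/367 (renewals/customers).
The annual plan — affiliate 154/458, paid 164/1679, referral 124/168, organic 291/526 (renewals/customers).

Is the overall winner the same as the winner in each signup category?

Yes

Affiliate: Plan Y 109/231 = 47.2%, the annual plan 154/458 = 33.6% → Plan Y
Paid: Plan Y 261/1700 = 15.4%, the annual plan 164/1679 = 9.8% → Plan Y
Referral: Plan Y 97/116 = 83.6%, the annual plan 124/168 = 73.8% → Plan Y
Organic: Plan Y 247/367 = 67.3%, the annual plan 291/526 = 55.3% → Plan Y
Overall: Plan Y 714/2414 = 29.6%, the annual plan 733/2831 = 25.9% → Plan Y
Plan Y wins overall and in every signup group — no reversal.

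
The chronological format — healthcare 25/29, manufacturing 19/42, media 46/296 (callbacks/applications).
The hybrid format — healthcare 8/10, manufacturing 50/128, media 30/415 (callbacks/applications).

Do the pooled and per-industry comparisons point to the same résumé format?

Healthcare: the chronological format 25/29 = 86.2%, the hybrid format 8/10 = 80.0% → the chronological format
Manufacturing: the chronological format 19/42 = 45.2%, the hybrid format 50/128 = 39.1% → the chronological format
Media: the chronological format 46/296 = 15.5%, the hybrid format 30/415 = 7.2% → the chronological format
Overall: the chronological format 90/367 = 24.5%, the hybrid format 88/553 = 15.9% → the chronological format
The chronological format wins overall and in every industry group — no reversal.

Yes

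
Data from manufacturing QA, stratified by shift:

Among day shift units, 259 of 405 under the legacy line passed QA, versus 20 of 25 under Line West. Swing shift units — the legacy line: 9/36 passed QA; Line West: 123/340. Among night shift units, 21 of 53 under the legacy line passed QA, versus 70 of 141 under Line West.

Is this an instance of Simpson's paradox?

Day shift: the legacy line 259/405 = 64.0%, Line West 20/25 = 80.0% → Line West
Swing shift: the legacy line 9/36 = 25.0%, Line West 123/340 = 36.2% → Line West
Night shift: the legacy line 21/53 = 39.6%, Line West 70/141 = 49.6% → Line West
Overall: the legacy line 289/494 = 58.5%, Line West 213/506 = 42.1% → the legacy line
Line West wins each shift group but the legacy line wins overall — the comparison reverses. Line West's units skew toward swing shift, which has a lower base rate.

Yes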